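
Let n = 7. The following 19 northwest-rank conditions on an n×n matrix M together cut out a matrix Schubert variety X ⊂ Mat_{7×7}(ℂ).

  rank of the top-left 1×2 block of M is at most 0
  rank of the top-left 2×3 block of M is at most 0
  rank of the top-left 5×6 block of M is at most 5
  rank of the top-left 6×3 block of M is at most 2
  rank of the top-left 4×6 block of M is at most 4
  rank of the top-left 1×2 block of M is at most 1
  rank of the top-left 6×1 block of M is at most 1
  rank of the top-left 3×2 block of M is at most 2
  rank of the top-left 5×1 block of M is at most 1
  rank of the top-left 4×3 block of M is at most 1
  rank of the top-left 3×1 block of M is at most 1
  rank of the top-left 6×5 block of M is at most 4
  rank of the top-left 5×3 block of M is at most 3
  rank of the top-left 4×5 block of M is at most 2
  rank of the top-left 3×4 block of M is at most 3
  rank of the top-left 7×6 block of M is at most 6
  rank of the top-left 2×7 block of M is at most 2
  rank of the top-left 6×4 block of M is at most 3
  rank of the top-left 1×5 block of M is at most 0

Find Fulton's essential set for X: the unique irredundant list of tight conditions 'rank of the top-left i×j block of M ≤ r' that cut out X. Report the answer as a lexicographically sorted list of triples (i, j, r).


Reconstructing r_w from the 19 given conditions:

  R[1]: 0 0 0 0 0 1 1
  R[2]: 0 0 0 1 1 2 2
  R[3]: 1 1 1 2 2 3 3
  R[4]: 1 1 1 2 2 3 4
  R[5]: 1 2 2 3 3 4 5
  R[6]: 1 2 2 3 4 5 6
  R[7]: 1 2 3 4 5 6 7

giving w = (6, 4, 1, 7, 2, 5, 3) via Δ²R.

ℓ(w)=12; the 5 essential cells (i,j,r):

[(1, 5, 0), (2, 3, 0), (4, 3, 1), (4, 5, 2), (6, 3, 2)]


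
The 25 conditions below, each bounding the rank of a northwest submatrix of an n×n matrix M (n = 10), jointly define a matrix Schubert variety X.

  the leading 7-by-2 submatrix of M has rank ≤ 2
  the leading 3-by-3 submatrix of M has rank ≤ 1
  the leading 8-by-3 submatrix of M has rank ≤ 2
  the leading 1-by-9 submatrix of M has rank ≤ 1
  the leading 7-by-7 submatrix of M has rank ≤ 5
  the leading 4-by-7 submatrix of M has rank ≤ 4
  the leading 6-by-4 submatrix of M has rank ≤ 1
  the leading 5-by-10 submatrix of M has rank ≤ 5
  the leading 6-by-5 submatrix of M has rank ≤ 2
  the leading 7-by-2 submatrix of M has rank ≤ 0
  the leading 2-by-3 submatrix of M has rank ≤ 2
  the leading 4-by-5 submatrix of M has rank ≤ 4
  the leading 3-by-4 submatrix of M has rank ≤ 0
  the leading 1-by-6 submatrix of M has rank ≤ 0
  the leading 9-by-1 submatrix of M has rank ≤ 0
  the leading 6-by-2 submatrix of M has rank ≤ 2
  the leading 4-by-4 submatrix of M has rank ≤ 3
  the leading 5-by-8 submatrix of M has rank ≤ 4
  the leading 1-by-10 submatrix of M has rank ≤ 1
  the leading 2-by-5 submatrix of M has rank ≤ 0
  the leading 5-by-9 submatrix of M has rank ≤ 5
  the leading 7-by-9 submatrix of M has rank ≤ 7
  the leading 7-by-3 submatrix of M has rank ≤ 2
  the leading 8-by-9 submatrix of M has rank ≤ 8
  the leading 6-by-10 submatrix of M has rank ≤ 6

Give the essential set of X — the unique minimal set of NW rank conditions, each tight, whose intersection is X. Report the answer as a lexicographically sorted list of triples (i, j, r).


The tightest implied rank at each (i,j), from the 25 conditions:

  0  0  0  0  0  0  1  1  1  1
  0  0  0  0  0  1  2  2  2  2
  0  0  0  0  1  2  3  3  3  3
  0  0  1  1  2  3  4  4  4  4
  0  0  1  1  2  3  4  4  5  5
  0  0  1  1  2  3  4  5  6  6
  0  0  1  2  3  4  5  6  7  7
  0  1  2  3  4  5  6  7  8  8
  0  1  2  3  4  5  6  7  8  9
  1  2  3  4  5  6  7  8  9  10

giving w = (7, 6, 5, 3, 9, 8, 4, 2, 10, 1) via Δ²R.

Rothe diagram D(w) (28 cells), 7 SE-corners (essential conditions):

[(1, 6, 0), (2, 5, 0), (3, 4, 0), (5, 8, 4), (6, 4, 1), (7, 2, 0), (9, 1, 0)]


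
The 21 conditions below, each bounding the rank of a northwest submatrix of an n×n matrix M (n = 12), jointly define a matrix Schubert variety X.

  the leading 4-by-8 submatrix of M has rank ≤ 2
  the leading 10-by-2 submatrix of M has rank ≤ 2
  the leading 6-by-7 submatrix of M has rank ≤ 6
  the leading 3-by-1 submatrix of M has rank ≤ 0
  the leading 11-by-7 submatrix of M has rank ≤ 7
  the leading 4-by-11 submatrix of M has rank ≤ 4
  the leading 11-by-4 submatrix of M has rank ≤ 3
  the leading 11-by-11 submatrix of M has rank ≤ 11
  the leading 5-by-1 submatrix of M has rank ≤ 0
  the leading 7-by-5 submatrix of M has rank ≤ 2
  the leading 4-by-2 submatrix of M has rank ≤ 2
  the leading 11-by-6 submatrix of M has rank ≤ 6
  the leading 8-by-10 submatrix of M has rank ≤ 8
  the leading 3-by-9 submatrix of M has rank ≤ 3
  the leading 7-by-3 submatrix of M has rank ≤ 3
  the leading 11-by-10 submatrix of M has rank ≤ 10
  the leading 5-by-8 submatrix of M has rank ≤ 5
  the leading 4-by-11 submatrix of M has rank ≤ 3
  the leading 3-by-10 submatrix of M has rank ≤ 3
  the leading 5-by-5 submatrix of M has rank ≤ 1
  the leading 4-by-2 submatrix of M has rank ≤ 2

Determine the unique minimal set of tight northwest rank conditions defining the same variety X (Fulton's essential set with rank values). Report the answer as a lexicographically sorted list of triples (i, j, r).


Recovering R(i,j) via the rank-extension bound from the 21 conditions:

  R[1]: 0 | 1 | 1 | 1 | 1 | 1 | 1 | 1 | 1 | 1 | 1 | 1
  R[2]: 0 | 1 | 1 | 1 | 1 | 2 | 2 | 2 | 2 | 2 | 2 | 2
  R[3]: 0 | 1 | 1 | 1 | 1 | 2 | 2 | 2 | 3 | 3 | 3 | 3
  R[4]: 0 | 1 | 1 | 1 | 1 | 2 | 2 | 2 | 3 | 3 | 3 | 4
  R[5]: 0 | 1 | 1 | 1 | 1 | 2 | 3 | 3 | 4 | 4 | 4 | 5
  R[6]: 1 | 2 | 2 | 2 | 2 | 3 | 4 | 4 | 5 | 5 | 5 | 6
  R[7]: 1 | 2 | 2 | 2 | 2 | 3 | 4 | 5 | 6 | 6 | 6 | 7
  R[8]: 1 | 2 | 3 | 3 | 3 | 4 | 5 | 6 | 7 | 7 | 7 | 8
  R[9]: 1 | 2 | 3 | 3 | 4 | 5 | 6 | 7 | 8 | 8 | 8 | 9
  R[10]: 1 | 2 | 3 | 3 | 4 | 5 | 6 | 7 | 8 | 9 | 9 | 10
  R[11]: 1 | 2 | 3 | 3 | 4 | 5 | 6 | 7 | 8 | 9 | 10 | 11
  R[12]: 1 | 2 | 3 | 4 | 5 | 6 | 7 | 8 | 9 | 10 | 11 | 12

giving w = (2, 6, 9, 12, 7, 1, 8, 3, 5, 10, 11, 4) via Δ²R.

ℓ(w)=29; the 6 essential cells (i,j,r):

[(4, 8, 2), (4, 11, 3), (5, 1, 0), (5, 5, 1), (7, 5, 2), (11, 4, 3)]


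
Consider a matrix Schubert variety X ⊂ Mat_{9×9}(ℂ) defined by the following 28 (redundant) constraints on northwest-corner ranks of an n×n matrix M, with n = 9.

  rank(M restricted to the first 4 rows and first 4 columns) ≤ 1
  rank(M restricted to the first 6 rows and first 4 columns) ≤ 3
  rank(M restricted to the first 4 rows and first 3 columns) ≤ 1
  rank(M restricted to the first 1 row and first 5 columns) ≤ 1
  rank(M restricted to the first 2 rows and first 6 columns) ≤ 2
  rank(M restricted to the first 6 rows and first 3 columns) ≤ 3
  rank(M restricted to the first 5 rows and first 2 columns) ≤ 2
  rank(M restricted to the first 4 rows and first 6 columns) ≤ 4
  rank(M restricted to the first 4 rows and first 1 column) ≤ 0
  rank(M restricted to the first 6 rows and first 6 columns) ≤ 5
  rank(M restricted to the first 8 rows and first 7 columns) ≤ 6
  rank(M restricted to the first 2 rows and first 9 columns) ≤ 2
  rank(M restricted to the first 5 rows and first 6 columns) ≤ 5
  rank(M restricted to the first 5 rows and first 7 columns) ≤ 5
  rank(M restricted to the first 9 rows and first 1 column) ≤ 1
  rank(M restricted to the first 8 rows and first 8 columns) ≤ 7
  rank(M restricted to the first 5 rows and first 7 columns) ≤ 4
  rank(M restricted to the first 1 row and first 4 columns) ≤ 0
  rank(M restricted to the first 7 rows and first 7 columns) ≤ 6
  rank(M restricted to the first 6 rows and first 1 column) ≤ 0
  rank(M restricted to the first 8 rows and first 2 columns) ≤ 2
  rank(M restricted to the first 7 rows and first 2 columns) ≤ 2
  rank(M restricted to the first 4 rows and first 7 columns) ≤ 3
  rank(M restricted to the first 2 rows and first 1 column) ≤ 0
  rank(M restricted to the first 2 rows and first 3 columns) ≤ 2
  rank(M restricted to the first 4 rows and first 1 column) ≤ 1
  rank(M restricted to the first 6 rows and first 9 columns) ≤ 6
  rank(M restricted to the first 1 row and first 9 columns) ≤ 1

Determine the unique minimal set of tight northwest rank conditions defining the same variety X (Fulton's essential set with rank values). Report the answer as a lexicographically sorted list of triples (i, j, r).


The tightest implied rank at each (i,j), from the 28 conditions:

  R[1]: 0 0 0 0 1 1 1 1 1
  R[2]: 0 1 1 1 2 2 2 2 2
  R[3]: 0 1 1 1 2 3 3 3 3
  R[4]: 0 1 1 1 2 3 3 4 4
  R[5]: 0 1 2 2 3 4 4 5 5
  R[6]: 0 1 2 3 4 5 5 6 6
  R[7]: 1 2 3 4 5 6 6 7 7
  R[8]: 1 2 3 4 5 6 6 7 8
  R[9]: 1 2 3 4 5 6 7 8 9

hence w(1..9) = (5, 2, 6, 8, 3, 4, 1, 9, 7).

D(w) has 15 cells with 5 SE-corners; essential set:

[(1, 4, 0), (4, 4, 1), (4, 7, 3), (6, 1, 0), (8, 7, 6)]


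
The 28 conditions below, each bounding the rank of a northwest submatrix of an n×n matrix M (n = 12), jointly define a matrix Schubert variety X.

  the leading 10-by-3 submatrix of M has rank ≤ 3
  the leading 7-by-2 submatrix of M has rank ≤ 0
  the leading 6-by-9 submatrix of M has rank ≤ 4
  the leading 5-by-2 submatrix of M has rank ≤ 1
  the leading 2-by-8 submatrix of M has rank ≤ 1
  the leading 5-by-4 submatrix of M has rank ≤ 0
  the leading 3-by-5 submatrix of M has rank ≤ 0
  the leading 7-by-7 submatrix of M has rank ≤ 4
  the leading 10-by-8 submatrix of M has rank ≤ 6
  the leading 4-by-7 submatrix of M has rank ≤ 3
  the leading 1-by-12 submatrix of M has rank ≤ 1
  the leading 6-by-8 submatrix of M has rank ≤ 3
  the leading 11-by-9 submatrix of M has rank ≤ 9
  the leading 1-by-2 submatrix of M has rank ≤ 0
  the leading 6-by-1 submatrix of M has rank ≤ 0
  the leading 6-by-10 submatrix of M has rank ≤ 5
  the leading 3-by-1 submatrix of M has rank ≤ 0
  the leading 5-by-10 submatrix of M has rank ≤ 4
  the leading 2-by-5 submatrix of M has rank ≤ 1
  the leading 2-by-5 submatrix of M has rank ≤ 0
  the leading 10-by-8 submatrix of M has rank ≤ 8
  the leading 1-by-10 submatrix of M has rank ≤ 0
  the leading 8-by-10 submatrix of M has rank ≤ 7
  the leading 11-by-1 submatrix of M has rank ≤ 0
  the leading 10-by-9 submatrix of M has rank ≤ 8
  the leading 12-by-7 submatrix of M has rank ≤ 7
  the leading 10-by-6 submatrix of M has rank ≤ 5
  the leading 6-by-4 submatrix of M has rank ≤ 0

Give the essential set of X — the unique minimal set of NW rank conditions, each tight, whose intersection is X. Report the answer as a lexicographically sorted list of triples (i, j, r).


Reconstructing r_w from the 28 given conditions:

  row 1: 0 0 0 0 0 0 0 0 0 0 1 1
  row 2: 0 0 0 0 0 1 1 1 1 1 2 2
  row 3: 0 0 0 0 0 1 2 2 2 2 3 3
  row 4: 0 0 0 0 1 2 3 3 3 3 4 4
  row 5: 0 0 0 0 1 2 3 3 4 4 5 5
  row 6: 0 0 0 0 1 2 3 3 4 5 6 6
  row 7: 0 0 1 1 2 3 4 4 5 6 7 7
  row 8: 0 1 2 2 3 4 5 5 6 7 8 8
  row 9: 0 1 2 3 4 5 6 6 7 8 9 9
  row 10: 0 1 2 3 4 5 6 6 7 8 9 10
  row 11: 0 1 2 3 4 5 6 7 8 9 10 11
  row 12: 1 2 3 4 5 6 7 8 9 10 11 12

second differences of R give the permutation w = (11, 6, 7, 5, 9, 10, 3, 2, 4, 12, 8, 1).

7 SE-corners of the 41-cell Rothe diagram give Ess(w):

[(1, 10, 0), (3, 5, 0), (6, 4, 0), (6, 8, 3), (7, 2, 0), (10, 8, 6), (11, 1, 0)]


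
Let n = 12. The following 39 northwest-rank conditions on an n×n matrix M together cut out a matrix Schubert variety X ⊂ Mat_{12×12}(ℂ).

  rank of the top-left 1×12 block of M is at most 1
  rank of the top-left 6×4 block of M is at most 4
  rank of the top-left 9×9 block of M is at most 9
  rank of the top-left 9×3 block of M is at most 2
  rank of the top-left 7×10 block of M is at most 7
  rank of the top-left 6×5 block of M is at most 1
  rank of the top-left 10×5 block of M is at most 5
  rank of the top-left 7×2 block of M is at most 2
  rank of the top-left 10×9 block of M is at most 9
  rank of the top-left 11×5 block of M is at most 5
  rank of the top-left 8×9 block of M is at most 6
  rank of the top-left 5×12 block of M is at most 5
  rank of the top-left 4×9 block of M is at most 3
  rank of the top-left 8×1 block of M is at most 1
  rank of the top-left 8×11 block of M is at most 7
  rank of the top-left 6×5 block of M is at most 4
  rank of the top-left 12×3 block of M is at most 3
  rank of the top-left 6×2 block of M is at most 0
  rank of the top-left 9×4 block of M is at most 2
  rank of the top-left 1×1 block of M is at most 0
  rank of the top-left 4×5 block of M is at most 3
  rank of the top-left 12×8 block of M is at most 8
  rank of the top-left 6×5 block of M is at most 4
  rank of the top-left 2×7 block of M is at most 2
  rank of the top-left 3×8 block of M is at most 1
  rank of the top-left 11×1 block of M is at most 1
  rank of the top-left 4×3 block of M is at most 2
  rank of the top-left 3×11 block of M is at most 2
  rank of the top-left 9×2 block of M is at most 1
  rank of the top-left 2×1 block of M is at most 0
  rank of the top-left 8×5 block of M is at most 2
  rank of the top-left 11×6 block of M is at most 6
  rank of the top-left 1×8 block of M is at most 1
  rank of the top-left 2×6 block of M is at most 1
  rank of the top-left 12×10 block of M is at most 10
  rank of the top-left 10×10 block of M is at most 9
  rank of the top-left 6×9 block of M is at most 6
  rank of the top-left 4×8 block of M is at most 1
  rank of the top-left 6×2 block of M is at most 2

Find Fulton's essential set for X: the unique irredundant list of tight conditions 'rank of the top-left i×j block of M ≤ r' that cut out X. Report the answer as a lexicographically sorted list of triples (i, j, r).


The tightest implied rank at each (i,j), from the 39 conditions:

  R[1]: 0 0 1 1 1 1 1 1 1 1 1 1
  R[2]: 0 0 1 1 1 1 1 1 2 2 2 2
  R[3]: 0 0 1 1 1 1 1 1 2 2 2 3
  R[4]: 0 0 1 1 1 1 1 1 2 3 3 4
  R[5]: 0 0 1 1 1 2 2 2 3 4 4 5
  R[6]: 0 0 1 1 1 2 3 3 4 5 5 6
  R[7]: 1 1 2 2 2 3 4 4 5 6 6 7
  R[8]: 1 1 2 2 2 3 4 5 6 7 7 8
  R[9]: 1 1 2 2 3 4 5 6 7 8 8 9
  R[10]: 1 2 3 3 4 5 6 7 8 9 9 10
  R[11]: 1 2 3 4 5 6 7 8 9 10 10 11
  R[12]: 1 2 3 4 5 6 7 8 9 10 11 12

reading off 1-entries of Δ²R: w = (3, 9, 12, 10, 6, 7, 1, 8, 5, 2, 4, 11).

|D(w)|=38, |Ess(w)|=7:

[(3, 11, 2), (4, 8, 1), (6, 2, 0), (6, 5, 1), (8, 5, 2), (9, 2, 1), (9, 4, 2)]


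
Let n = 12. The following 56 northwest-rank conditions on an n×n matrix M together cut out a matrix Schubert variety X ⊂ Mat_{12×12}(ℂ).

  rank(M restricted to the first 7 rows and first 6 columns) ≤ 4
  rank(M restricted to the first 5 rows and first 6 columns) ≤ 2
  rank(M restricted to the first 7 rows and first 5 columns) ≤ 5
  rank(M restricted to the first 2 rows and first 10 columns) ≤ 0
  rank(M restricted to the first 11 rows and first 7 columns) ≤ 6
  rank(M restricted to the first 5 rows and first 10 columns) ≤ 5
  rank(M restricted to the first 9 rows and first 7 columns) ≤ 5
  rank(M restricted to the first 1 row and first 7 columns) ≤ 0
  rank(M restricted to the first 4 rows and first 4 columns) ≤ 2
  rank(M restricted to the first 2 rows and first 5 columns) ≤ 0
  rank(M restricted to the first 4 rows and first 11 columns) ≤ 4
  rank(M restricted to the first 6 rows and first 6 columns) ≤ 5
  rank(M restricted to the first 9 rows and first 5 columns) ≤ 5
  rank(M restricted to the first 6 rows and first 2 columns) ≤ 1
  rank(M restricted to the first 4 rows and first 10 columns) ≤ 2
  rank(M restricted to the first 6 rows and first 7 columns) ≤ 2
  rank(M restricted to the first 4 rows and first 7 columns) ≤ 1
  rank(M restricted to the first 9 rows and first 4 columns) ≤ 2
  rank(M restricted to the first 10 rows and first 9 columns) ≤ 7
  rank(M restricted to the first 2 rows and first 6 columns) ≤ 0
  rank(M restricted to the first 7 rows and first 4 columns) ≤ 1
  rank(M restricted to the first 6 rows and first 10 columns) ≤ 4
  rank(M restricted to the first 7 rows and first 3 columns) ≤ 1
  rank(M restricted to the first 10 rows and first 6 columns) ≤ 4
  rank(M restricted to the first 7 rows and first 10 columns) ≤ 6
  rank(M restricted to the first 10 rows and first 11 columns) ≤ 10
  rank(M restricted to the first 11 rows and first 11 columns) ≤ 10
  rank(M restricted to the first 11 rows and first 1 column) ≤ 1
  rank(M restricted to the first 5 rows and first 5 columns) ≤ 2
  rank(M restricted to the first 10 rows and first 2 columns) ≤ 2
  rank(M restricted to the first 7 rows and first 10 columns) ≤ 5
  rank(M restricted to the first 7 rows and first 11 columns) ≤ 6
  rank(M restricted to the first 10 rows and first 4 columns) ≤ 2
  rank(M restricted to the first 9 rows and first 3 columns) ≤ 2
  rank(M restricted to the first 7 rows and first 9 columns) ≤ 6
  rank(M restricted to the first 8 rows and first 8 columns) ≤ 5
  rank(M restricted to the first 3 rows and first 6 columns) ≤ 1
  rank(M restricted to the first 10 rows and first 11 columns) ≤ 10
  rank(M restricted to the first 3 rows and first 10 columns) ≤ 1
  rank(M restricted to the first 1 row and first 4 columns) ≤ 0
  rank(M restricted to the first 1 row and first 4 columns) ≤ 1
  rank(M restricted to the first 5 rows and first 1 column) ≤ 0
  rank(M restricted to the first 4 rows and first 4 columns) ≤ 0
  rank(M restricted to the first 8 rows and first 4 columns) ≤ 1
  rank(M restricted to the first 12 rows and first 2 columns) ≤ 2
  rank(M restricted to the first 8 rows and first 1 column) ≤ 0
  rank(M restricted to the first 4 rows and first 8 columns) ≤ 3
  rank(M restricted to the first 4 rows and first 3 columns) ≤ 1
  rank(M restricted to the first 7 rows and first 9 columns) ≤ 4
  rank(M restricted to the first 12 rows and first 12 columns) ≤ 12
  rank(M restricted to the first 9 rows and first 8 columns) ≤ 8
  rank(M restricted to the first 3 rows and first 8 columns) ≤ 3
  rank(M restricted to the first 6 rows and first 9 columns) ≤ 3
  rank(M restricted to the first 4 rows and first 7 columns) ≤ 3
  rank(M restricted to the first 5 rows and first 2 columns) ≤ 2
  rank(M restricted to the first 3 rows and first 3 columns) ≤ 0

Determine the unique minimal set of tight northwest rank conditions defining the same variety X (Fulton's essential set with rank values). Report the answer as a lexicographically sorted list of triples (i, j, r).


Recovering R(i,j) via the rank-extension bound from the 56 conditions:

  row 1: 0 | 0 | 0 | 0 | 0 | 0 | 0 | 0 | 0 | 0 | 1 | 1
  row 2: 0 | 0 | 0 | 0 | 0 | 0 | 0 | 0 | 0 | 0 | 1 | 2
  row 3: 0 | 0 | 0 | 0 | 1 | 1 | 1 | 1 | 1 | 1 | 2 | 3
  row 4: 0 | 0 | 0 | 0 | 1 | 1 | 1 | 2 | 2 | 2 | 3 | 4
  row 5: 0 | 1 | 1 | 1 | 2 | 2 | 2 | 3 | 3 | 3 | 4 | 5
  row 6: 0 | 1 | 1 | 1 | 2 | 2 | 2 | 3 | 3 | 4 | 5 | 6
  row 7: 0 | 1 | 1 | 1 | 2 | 3 | 3 | 4 | 4 | 5 | 6 | 7
  row 8: 0 | 1 | 1 | 1 | 2 | 3 | 4 | 5 | 5 | 6 | 7 | 8
  row 9: 1 | 2 | 2 | 2 | 3 | 4 | 5 | 6 | 6 | 7 | 8 | 9
  row 10: 1 | 2 | 2 | 2 | 3 | 4 | 5 | 6 | 7 | 8 | 9 | 10
  row 11: 1 | 2 | 3 | 3 | 4 | 5 | 6 | 7 | 8 | 9 | 10 | 11
  row 12: 1 | 2 | 3 | 4 | 5 | 6 | 7 | 8 | 9 | 10 | 11 | 12

second differences of R give the permutation w = (11, 12, 5, 8, 2, 10, 6, 7, 1, 9, 3, 4).

D(w) has 45 cells with 8 SE-corners; essential set:

[(2, 10, 0), (4, 4, 0), (4, 7, 1), (6, 7, 2), (6, 9, 3), (8, 1, 0), (8, 4, 1), (10, 4, 2)]


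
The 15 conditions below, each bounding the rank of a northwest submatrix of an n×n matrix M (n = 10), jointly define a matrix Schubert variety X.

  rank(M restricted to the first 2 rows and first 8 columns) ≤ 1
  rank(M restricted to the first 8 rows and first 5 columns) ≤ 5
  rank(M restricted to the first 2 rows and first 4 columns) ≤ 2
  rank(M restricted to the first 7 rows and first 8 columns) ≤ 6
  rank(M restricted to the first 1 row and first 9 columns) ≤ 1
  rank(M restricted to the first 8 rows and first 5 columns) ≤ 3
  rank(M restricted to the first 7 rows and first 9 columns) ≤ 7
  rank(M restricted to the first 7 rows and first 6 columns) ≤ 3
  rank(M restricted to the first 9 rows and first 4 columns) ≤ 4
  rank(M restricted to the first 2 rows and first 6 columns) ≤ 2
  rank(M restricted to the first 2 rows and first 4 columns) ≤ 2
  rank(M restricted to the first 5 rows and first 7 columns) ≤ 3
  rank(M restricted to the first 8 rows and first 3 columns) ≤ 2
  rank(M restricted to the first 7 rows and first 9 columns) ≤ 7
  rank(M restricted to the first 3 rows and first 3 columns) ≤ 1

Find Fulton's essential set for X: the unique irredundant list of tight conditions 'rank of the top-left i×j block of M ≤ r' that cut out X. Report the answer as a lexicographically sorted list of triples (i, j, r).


Recovering R(i,j) via the rank-extension bound from the 15 conditions:

  i=1: 1 1 1 1 1 1 1 1 1 1
  i=2: 1 1 1 1 1 1 1 1 2 2
  i=3: 1 1 1 2 2 2 2 2 3 3
  i=4: 1 2 2 3 3 3 3 3 4 4
  i=5: 1 2 2 3 3 3 3 4 5 5
  i=6: 1 2 2 3 3 3 4 5 6 6
  i=7: 1 2 2 3 3 3 4 5 6 7
  i=8: 1 2 2 3 3 4 5 6 7 8
  i=9: 1 2 3 4 4 5 6 7 8 9
  i=10: 1 2 3 4 5 6 7 8 9 10

second differences of R give the permutation w = (1, 9, 4, 2, 8, 7, 10, 6, 3, 5).

ℓ(w)=21; the 6 essential cells (i,j,r):

[(2, 8, 1), (3, 3, 1), (5, 7, 3), (7, 6, 3), (8, 3, 2), (8, 5, 3)]


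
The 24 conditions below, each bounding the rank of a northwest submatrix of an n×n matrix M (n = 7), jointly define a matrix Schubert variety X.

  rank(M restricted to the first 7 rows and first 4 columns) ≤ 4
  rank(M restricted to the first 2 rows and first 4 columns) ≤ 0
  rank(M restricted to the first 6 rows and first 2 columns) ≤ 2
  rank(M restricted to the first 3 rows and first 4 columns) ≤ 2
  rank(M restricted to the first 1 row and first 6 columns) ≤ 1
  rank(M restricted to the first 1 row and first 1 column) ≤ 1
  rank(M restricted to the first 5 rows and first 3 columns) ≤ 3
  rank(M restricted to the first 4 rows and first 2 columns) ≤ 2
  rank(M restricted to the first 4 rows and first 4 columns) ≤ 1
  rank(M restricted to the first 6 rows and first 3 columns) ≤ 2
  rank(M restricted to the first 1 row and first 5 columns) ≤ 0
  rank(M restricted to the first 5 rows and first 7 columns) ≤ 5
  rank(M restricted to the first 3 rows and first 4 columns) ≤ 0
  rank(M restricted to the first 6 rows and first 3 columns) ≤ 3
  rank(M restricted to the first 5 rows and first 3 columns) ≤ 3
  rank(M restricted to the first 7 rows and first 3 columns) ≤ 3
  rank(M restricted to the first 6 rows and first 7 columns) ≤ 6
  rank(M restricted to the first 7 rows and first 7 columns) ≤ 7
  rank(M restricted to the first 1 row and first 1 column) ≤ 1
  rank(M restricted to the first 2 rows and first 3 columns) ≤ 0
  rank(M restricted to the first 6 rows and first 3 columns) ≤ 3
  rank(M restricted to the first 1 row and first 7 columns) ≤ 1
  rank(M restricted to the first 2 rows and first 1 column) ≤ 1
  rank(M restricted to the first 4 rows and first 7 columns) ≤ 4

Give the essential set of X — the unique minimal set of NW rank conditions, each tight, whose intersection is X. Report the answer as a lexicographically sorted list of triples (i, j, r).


Computing R[i][j] = min implied NW-rank bound (n=7, 24 conditions):

  0  0  0  0  0  1  1
  0  0  0  0  1  2  2
  0  0  0  0  1  2  3
  1  1  1  1  2  3  4
  1  2  2  2  3  4  5
  1  2  2  3  4  5  6
  1  2  3  4  5  6  7

the unique w with this rank table is (6, 5, 7, 1, 2, 4, 3).

Rothe diagram D(w) (14 cells), 3 SE-corners (essential conditions):

[(1, 5, 0), (3, 4, 0), (6, 3, 2)]


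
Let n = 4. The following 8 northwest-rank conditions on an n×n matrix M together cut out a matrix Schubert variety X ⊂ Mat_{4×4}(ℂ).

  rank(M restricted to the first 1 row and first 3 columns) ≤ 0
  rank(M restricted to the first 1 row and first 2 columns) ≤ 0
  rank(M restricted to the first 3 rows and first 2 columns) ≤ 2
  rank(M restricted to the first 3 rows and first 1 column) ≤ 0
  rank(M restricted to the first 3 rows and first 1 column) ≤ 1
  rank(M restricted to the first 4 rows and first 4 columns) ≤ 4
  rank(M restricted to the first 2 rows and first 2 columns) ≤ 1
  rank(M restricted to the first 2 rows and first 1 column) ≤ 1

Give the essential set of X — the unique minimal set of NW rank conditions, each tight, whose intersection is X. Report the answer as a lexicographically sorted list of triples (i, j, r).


Propagating the 8 rank bounds to every northwest block:

  i=1: 0 0 0 1
  i=2: 0 1 1 2
  i=3: 0 1 2 3
  i=4: 1 2 3 4

second differences of R give the permutation w = (4, 2, 3, 1).

2 SE-corners of the 5-cell Rothe diagram give Ess(w):

[(1, 3, 0), (3, 1, 0)]


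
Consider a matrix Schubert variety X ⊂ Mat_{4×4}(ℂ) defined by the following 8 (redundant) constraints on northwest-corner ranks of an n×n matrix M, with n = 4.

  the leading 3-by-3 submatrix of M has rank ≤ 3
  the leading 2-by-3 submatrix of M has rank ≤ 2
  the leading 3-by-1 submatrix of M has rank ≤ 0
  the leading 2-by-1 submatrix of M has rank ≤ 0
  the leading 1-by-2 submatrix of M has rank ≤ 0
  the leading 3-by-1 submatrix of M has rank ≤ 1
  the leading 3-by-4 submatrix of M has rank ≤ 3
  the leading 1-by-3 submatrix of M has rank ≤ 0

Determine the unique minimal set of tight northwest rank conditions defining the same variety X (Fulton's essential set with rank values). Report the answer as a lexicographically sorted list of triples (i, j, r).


Recovering R(i,j) via the rank-extension bound from the 8 conditions:

  R[1]: 0, 0, 0, 1
  R[2]: 0, 1, 1, 2
  R[3]: 0, 1, 2, 3
  R[4]: 1, 2, 3, 4

reading off 1-entries of Δ²R: w = (4, 2, 3, 1).

Rothe diagram D(w) (5 cells), 2 SE-corners (essential conditions):

[(1, 3, 0), (3, 1, 0)]


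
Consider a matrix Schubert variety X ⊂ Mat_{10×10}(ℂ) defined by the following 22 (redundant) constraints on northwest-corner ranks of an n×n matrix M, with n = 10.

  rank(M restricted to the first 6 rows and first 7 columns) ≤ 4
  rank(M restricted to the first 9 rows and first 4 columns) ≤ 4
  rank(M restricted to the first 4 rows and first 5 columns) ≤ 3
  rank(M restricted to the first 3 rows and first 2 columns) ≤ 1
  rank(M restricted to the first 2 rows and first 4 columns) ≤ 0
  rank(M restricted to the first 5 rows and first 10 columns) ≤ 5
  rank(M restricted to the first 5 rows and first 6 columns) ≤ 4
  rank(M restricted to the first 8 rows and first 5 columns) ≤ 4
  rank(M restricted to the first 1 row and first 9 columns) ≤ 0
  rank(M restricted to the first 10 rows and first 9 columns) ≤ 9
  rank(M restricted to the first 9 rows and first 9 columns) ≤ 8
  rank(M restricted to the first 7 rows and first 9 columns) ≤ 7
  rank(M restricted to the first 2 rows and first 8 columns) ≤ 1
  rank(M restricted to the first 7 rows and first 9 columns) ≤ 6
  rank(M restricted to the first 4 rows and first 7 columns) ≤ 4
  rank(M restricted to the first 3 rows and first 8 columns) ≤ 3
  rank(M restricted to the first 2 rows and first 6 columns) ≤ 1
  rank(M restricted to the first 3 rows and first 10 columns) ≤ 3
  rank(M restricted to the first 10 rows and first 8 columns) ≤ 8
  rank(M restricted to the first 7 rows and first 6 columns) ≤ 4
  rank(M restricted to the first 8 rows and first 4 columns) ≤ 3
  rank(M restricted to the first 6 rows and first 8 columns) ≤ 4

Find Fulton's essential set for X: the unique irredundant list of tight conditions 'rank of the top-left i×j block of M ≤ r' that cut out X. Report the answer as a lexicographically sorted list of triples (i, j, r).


Recovering R(i,j) via the rank-extension bound from the 22 conditions:

  i=1: 0 | 0 | 0 | 0 | 0 | 0 | 0 | 0 | 0 | 1
  i=2: 0 | 0 | 0 | 0 | 1 | 1 | 1 | 1 | 1 | 2
  i=3: 1 | 1 | 1 | 1 | 2 | 2 | 2 | 2 | 2 | 3
  i=4: 1 | 2 | 2 | 2 | 3 | 3 | 3 | 3 | 3 | 4
  i=5: 1 | 2 | 3 | 3 | 4 | 4 | 4 | 4 | 4 | 5
  i=6: 1 | 2 | 3 | 3 | 4 | 4 | 4 | 4 | 5 | 6
  i=7: 1 | 2 | 3 | 3 | 4 | 4 | 5 | 5 | 6 | 7
  i=8: 1 | 2 | 3 | 3 | 4 | 5 | 6 | 6 | 7 | 8
  i=9: 1 | 2 | 3 | 4 | 5 | 6 | 7 | 7 | 8 | 9
  i=10: 1 | 2 | 3 | 4 | 5 | 6 | 7 | 8 | 9 | 10

giving w = (10, 5, 1, 2, 3, 9, 7, 6, 4, 8) via Δ²R.

|D(w)|=20, |Ess(w)|=5:

[(1, 9, 0), (2, 4, 0), (6, 8, 4), (7, 6, 4), (8, 4, 3)]


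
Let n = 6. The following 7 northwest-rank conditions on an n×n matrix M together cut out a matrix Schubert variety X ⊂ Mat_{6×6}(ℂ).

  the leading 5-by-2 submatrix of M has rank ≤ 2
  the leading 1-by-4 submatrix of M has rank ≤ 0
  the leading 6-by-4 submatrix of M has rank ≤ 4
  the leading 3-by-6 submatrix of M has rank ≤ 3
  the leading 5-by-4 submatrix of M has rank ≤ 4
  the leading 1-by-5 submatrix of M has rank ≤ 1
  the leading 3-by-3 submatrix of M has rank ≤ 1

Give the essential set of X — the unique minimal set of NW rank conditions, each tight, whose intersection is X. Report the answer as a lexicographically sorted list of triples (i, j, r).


The tightest implied rank at each (i,j), from the 7 conditions:

  R[1]: 0  0  0  0  1  1
  R[2]: 1  1  1  1  2  2
  R[3]: 1  1  1  2  3  3
  R[4]: 1  2  2  3  4  4
  R[5]: 1  2  3  4  5  5
  R[6]: 1  2  3  4  5  6

reading off 1-entries of Δ²R: w = (5, 1, 4, 2, 3, 6).

Fulton essential set (2 of the 6 Rothe cells):

[(1, 4, 0), (3, 3, 1)]


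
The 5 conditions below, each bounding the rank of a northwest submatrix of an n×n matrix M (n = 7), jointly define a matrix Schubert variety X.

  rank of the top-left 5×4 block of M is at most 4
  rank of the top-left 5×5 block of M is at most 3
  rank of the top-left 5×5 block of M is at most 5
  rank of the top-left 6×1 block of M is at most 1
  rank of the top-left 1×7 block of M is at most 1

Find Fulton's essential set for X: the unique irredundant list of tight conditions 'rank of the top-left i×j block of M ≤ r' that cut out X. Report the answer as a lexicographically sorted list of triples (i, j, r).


Reconstructing r_w from the 5 given conditions:

  1, 1, 1, 1, 1, 1, 1
  1, 2, 2, 2, 2, 2, 2
  1, 2, 3, 3, 3, 3, 3
  1, 2, 3, 3, 3, 4, 4
  1, 2, 3, 3, 3, 4, 5
  1, 2, 3, 4, 4, 5, 6
  1, 2, 3, 4, 5, 6, 7

the unique w with this rank table is (1, 2, 3, 6, 7, 4, 5).

1 SE-corner of the 4-cell Rothe diagram gives Ess(w):

[(5, 5, 3)]


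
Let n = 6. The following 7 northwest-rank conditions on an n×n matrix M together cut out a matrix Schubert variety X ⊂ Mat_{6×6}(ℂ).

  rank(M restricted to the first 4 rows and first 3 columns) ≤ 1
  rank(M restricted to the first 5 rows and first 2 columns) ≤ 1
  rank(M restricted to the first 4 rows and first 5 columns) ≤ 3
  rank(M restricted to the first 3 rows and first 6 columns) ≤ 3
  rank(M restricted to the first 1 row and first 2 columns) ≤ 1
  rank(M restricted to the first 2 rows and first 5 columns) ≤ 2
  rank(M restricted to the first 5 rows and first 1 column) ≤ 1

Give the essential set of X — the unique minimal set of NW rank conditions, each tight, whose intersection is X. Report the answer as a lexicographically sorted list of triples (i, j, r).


Rank table r_w(6×6) implied by the 7 constraints:

  row 1: 1 1 1 1 1 1
  row 2: 1 1 1 2 2 2
  row 3: 1 1 1 2 3 3
  row 4: 1 1 1 2 3 4
  row 5: 1 1 2 3 4 5
  row 6: 1 2 3 4 5 6

giving w = (1, 4, 5, 6, 3, 2) via Δ²R.

Rothe diagram D(w) (7 cells), 2 SE-corners (essential conditions):

[(4, 3, 1), (5, 2, 1)]


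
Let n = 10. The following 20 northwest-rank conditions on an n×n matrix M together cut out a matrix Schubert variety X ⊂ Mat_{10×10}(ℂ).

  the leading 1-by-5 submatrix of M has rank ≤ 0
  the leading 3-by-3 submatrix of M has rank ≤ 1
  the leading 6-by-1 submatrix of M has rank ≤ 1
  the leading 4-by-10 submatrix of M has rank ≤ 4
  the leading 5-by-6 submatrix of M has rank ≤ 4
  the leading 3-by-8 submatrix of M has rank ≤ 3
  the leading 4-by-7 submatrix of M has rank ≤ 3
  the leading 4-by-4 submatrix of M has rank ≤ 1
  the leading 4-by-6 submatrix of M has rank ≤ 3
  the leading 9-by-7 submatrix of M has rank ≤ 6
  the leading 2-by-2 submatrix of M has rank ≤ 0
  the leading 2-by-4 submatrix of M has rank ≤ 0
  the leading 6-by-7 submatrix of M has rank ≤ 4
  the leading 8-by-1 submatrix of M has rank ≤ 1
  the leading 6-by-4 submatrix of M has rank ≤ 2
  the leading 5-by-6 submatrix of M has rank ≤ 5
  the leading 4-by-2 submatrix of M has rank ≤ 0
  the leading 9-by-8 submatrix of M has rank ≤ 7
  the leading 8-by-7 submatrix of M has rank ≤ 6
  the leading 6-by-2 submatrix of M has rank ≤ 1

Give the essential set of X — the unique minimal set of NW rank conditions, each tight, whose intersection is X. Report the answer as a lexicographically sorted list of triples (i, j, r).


The tightest implied rank at each (i,j), from the 20 conditions:

  R[1]: 0  0  0  0  0  1  1  1  1  1
  R[2]: 0  0  0  0  1  2  2  2  2  2
  R[3]: 0  0  1  1  2  3  3  3  3  3
  R[4]: 0  0  1  1  2  3  3  4  4  4
  R[5]: 1  1  2  2  3  4  4  5  5  5
  R[6]: 1  1  2  2  3  4  4  5  6  6
  R[7]: 1  2  3  3  4  5  5  6  7  7
  R[8]: 1  2  3  4  5  6  6  7  8  8
  R[9]: 1  2  3  4  5  6  6  7  8  9
  R[10]: 1  2  3  4  5  6  7  8  9  10

reading off 1-entries of Δ²R: w = (6, 5, 3, 8, 1, 9, 2, 4, 10, 7).

D(w) has 19 cells with 9 SE-corners; essential set:

[(1, 5, 0), (2, 4, 0), (4, 2, 0), (4, 4, 1), (4, 7, 3), (6, 2, 1), (6, 4, 2), (6, 7, 4), (9, 7, 6)]


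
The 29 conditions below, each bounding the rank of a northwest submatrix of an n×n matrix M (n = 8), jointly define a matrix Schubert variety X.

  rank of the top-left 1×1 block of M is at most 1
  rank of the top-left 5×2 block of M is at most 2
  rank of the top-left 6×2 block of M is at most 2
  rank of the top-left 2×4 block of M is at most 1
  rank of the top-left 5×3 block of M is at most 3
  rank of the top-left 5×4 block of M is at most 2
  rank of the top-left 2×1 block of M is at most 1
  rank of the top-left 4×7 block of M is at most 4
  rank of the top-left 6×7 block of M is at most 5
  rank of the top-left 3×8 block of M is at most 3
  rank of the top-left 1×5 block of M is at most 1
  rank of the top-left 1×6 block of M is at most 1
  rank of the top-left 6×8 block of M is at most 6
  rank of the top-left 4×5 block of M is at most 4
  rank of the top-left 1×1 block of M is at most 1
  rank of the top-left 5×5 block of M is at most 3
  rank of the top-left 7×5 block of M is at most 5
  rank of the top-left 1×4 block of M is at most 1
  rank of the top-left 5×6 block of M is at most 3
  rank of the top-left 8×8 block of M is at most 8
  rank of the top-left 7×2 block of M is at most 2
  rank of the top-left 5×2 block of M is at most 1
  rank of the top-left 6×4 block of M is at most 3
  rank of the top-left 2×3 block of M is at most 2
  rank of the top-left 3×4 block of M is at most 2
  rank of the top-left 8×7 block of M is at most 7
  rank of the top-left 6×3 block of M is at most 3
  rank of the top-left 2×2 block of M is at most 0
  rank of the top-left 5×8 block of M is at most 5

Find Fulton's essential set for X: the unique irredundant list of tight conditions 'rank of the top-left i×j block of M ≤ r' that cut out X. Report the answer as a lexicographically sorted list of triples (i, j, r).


Reconstructing r_w from the 29 given conditions:

  i=1: 0, 0, 1, 1, 1, 1, 1, 1
  i=2: 0, 0, 1, 1, 2, 2, 2, 2
  i=3: 1, 1, 2, 2, 3, 3, 3, 3
  i=4: 1, 1, 2, 2, 3, 3, 4, 4
  i=5: 1, 1, 2, 2, 3, 3, 4, 5
  i=6: 1, 2, 3, 3, 4, 4, 5, 6
  i=7: 1, 2, 3, 4, 5, 5, 6, 7
  i=8: 1, 2, 3, 4, 5, 6, 7, 8

hence w(1..8) = (3, 5, 1, 7, 8, 2, 4, 6).

D(w) has 11 cells with 5 SE-corners; essential set:

[(2, 2, 0), (2, 4, 1), (5, 2, 1), (5, 4, 2), (5, 6, 3)]


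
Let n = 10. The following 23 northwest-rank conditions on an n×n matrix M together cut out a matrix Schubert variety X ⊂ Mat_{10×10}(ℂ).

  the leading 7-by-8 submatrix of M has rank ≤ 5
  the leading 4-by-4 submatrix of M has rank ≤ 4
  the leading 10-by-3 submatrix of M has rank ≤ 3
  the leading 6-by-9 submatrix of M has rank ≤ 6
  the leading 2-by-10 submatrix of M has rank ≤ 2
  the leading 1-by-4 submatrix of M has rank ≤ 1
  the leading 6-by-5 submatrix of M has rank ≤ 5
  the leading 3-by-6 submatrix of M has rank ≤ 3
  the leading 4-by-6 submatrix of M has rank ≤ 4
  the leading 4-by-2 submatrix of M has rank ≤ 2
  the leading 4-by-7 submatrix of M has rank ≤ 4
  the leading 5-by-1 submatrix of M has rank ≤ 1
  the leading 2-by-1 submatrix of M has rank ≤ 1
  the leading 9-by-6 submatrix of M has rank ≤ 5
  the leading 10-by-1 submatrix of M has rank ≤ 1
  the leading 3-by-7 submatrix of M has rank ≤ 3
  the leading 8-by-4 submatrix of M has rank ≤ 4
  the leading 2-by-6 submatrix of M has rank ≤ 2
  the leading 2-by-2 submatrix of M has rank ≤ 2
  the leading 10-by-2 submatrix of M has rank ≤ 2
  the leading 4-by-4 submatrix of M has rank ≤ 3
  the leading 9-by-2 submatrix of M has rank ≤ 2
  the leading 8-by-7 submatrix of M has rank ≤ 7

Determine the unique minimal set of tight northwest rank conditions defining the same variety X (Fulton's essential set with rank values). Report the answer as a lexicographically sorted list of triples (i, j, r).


Propagating the 23 rank bounds to every northwest block:

  row 1: 1, 1, 1, 1, 1, 1, 1, 1, 1, 1
  row 2: 1, 2, 2, 2, 2, 2, 2, 2, 2, 2
  row 3: 1, 2, 3, 3, 3, 3, 3, 3, 3, 3
  row 4: 1, 2, 3, 3, 4, 4, 4, 4, 4, 4
  row 5: 1, 2, 3, 4, 5, 5, 5, 5, 5, 5
  row 6: 1, 2, 3, 4, 5, 5, 5, 5, 6, 6
  row 7: 1, 2, 3, 4, 5, 5, 5, 5, 6, 7
  row 8: 1, 2, 3, 4, 5, 5, 6, 6, 7, 8
  row 9: 1, 2, 3, 4, 5, 5, 6, 7, 8, 9
  row 10: 1, 2, 3, 4, 5, 6, 7, 8, 9, 10

reading off 1-entries of Δ²R: w = (1, 2, 3, 5, 4, 9, 10, 7, 8, 6).

|D(w)|=9, |Ess(w)|=3:

[(4, 4, 3), (7, 8, 5), (9, 6, 5)]


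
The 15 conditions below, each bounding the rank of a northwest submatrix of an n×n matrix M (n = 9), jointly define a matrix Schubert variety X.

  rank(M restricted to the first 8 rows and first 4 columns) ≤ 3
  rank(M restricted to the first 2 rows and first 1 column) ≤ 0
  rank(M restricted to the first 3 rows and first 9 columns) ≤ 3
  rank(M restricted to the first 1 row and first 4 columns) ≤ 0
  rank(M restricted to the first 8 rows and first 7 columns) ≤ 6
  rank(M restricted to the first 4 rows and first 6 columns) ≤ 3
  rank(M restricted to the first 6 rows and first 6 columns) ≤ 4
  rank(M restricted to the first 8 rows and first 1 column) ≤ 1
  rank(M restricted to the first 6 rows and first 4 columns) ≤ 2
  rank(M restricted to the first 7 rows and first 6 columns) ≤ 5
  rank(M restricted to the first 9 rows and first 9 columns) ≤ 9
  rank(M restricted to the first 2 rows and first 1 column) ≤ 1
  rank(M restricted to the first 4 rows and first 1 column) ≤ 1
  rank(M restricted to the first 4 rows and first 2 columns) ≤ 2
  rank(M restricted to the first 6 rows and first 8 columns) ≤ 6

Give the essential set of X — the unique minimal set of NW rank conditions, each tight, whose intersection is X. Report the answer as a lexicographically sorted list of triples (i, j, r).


Recovering R(i,j) via the rank-extension bound from the 15 conditions:

  row 1: 0, 0, 0, 0, 1, 1, 1, 1, 1
  row 2: 0, 1, 1, 1, 2, 2, 2, 2, 2
  row 3: 1, 2, 2, 2, 3, 3, 3, 3, 3
  row 4: 1, 2, 2, 2, 3, 3, 4, 4, 4
  row 5: 1, 2, 2, 2, 3, 4, 5, 5, 5
  row 6: 1, 2, 2, 2, 3, 4, 5, 6, 6
  row 7: 1, 2, 3, 3, 4, 5, 6, 7, 7
  row 8: 1, 2, 3, 3, 4, 5, 6, 7, 8
  row 9: 1, 2, 3, 4, 5, 6, 7, 8, 9

the unique w with this rank table is (5, 2, 1, 7, 6, 8, 3, 9, 4).

5 SE-corners of the 13-cell Rothe diagram give Ess(w):

[(1, 4, 0), (2, 1, 0), (4, 6, 3), (6, 4, 2), (8, 4, 3)]


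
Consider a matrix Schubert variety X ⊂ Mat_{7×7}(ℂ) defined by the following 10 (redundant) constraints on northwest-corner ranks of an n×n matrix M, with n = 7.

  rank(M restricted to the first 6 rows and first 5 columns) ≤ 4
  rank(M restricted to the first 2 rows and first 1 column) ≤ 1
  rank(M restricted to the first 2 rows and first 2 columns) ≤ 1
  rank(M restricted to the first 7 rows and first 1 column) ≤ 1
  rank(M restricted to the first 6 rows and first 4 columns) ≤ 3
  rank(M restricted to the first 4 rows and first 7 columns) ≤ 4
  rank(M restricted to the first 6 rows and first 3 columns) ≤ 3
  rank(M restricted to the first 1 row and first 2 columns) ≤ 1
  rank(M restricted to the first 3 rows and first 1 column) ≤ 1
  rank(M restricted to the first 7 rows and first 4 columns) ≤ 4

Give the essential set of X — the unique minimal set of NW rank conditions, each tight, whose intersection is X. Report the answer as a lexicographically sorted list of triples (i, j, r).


Rank table r_w(7×7) implied by the 10 constraints:

  1  1  1  1  1  1  1
  1  1  2  2  2  2  2
  1  2  3  3  3  3  3
  1  2  3  3  4  4  4
  1  2  3  3  4  5  5
  1  2  3  3  4  5  6
  1  2  3  4  5  6  7

reading off 1-entries of Δ²R: w = (1, 3, 2, 5, 6, 7, 4).

D(w) has 4 cells with 2 SE-corners; essential set:

[(2, 2, 1), (6, 4, 3)]
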